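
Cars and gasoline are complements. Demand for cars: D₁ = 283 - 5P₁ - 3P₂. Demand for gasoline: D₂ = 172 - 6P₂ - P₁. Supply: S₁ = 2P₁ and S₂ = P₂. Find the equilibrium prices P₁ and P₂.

Market 1: 283 - 5P₁ - 3P₂ = 2P₁ → 7P₁ + 3P₂ = 283.
Market 2: 7P₂ + P₁ = 172.
Eliminating P₂: 7×(1) − 3×(2) gives 46P₁ = 1465, so P₁ = 1465/46.
Back-substitute into (2): P₂ = (172 − 1×1465/46) / 7 = 921/46.

P₁ = 1465/46, P₂ = 921/46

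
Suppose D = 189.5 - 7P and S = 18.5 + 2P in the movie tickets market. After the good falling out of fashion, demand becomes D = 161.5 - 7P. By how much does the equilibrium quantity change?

ΔQ = -56/9

Original equilibrium: P* = 19, Q* = 56.5.
New equilibrium: 161.5 - 7P = 18.5 + 2P, so 143 = 9P and P' = 143/9; Q' = 161.5 − 7(143/9) = 905/18.
Change in quantity: 905/18 − 56.5 = -56/9.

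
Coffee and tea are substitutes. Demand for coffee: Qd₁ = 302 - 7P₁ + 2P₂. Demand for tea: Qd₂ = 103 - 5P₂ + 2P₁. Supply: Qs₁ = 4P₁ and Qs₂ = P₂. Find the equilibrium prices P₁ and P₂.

P₁ = 1009/31, P₂ = 1737/62

Market 1: 302 - 7P₁ + 2P₂ = 4P₁ → 11P₁ - 2P₂ = 302.
Market 2: 6P₂ - 2P₁ = 103.
Eliminating P₂: 6×(1) + 2×(2) gives 62P₁ = 2018, so P₁ = 1009/31.
Back-substitute into (2): P₂ = (103 + 2×1009/31) / 6 = 1737/62.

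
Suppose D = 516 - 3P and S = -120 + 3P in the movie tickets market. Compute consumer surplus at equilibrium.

Consumer surplus = 6534

Equilibrium: 516 - 3P = -120 + 3P gives P* = 106, Q* = 198.
Demand choke price (D = 0): P = 172.
CS = ½(172 − 106)(198) = 6534.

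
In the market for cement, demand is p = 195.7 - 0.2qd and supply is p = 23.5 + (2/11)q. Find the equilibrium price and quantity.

Set the two price expressions equal: 195.7 - 0.2q = 23.5 + (2/11)q.
172.2 = (21/55)q, so q* = 451.
p* = 195.7 − (0.2)(451) = 105.5.

p* = 105.5, q* = 451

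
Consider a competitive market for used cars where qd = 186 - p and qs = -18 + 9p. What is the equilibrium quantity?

q* = 165.6

Set qd = qs: 186 - p = -18 + 9p.
204 = 10p, so p* = 20.4.
q* = 186 − 1(20.4) = 165.6.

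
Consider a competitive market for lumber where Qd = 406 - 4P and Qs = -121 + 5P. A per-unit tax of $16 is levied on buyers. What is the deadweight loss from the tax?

Deadweight loss = 2560/9

Pre-tax equilibrium: P* = 527/9, Q* = 1546/9.
Tax on buyers shifts demand to Qd = 406 − 4(P + 16) = 342 - 4P.
342 - 4P = -121 + 5P gives seller price Ps = 463/9; buyers pay Pb = 463/9 + 16 = 607/9.
New quantity: Q = 406 − 4(607/9) = 1226/9.
DWL = ½ × 16 × (1546/9 − 1226/9) = 2560/9.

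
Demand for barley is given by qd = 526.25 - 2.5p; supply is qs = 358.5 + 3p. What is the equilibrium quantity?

Set qd = qs: 526.25 - 2.5p = 358.5 + 3p.
167.75 = 5.5p, so p* = 30.5.
q* = 526.25 − 2.5(30.5) = 450.

q* = 450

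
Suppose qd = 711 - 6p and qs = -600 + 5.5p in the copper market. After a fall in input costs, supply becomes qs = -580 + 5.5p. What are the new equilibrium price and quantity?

p' = 2582/23, q' = 861/23

Original equilibrium: p* = 114, q* = 27.
New equilibrium: 711 - 6p = -580 + 5.5p, so 1291 = 11.5p and p' = 2582/23; q' = 711 − 6(2582/23) = 861/23.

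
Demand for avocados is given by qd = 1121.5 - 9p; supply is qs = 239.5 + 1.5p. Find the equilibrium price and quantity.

Set qd = qs: 1121.5 - 9p = 239.5 + 1.5p.
882 = 10.5p, so p* = 84.
q* = 1121.5 − 9(84) = 365.5.

p* = 84, q* = 365.5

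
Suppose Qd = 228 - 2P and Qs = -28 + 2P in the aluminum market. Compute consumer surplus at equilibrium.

Equilibrium: 228 - 2P = -28 + 2P gives P* = 64, Q* = 100.
Demand choke price (Qd = 0): P = 114.
CS = ½(114 − 64)(100) = 2500.

Consumer surplus = 2500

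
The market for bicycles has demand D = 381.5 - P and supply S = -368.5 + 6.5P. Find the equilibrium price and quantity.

P* = 100, Q* = 281.5

Set D = S: 381.5 - P = -368.5 + 6.5P.
750 = 7.5P, so P* = 100.
Q* = 381.5 − 1(100) = 281.5.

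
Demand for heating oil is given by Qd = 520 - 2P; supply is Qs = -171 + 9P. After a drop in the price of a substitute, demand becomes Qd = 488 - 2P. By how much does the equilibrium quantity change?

Original equilibrium: P* = 691/11, Q* = 4338/11.
New equilibrium: 488 - 2P = -171 + 9P, so 659 = 11P and P' = 659/11; Q' = 488 − 2(659/11) = 4050/11.
Change in quantity: 4050/11 − 4338/11 = -288/11.

ΔQ = -288/11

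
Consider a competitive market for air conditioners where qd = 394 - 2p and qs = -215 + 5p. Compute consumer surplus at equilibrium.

Equilibrium: 394 - 2p = -215 + 5p gives p* = 87, q* = 220.
Demand choke price (qd = 0): p = 197.
CS = ½(197 − 87)(220) = 12100.

Consumer surplus = 12100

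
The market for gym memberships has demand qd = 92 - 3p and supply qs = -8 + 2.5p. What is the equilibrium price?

p* = 200/11

Set qd = qs: 92 - 3p = -8 + 2.5p.
100 = 5.5p, so p* = 200/11.
q* = 92 − 3(200/11) = 412/11.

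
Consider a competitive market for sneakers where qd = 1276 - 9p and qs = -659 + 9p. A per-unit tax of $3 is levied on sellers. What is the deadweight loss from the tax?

Deadweight loss = 20.25

Pre-tax equilibrium: p* = 107.5, q* = 308.5.
Tax on sellers shifts supply to qs = -659 + 9(p − 3) = -686 + 9p.
1276 - 9p = -686 + 9p gives buyer price pb = 109; sellers receive ps = 109 − 3 = 106.
New quantity: q = 1276 − 9(109) = 295.
DWL = ½ × 3 × (308.5 − 295) = 20.25.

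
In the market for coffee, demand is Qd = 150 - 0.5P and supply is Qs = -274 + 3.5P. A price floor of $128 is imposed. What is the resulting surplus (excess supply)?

Surplus = 88

Equilibrium price would be P* = 106, so the floor at 128 binds.
At P = 128: Qd = 86, Qs = 174.
Surplus = 174 − 86 = 88.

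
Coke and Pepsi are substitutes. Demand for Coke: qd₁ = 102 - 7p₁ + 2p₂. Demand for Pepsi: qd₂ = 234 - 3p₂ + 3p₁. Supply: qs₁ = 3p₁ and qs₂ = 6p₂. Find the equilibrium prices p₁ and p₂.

p₁ = 16.5, p₂ = 31.5

Market 1: 102 - 7p₁ + 2p₂ = 3p₁ → 10p₁ - 2p₂ = 102.
Market 2: 9p₂ - 3p₁ = 234.
Eliminating p₂: 9×(1) + 2×(2) gives 84p₁ = 1386, so p₁ = 16.5.
Back-substitute into (2): p₂ = (234 + 3×16.5) / 9 = 31.5.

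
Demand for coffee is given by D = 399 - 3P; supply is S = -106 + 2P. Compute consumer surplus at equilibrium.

Equilibrium: 399 - 3P = -106 + 2P gives P* = 101, Q* = 96.
Demand choke price (D = 0): P = 133.
CS = ½(133 − 101)(96) = 1536.

Consumer surplus = 1536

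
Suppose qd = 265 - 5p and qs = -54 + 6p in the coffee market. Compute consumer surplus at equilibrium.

Consumer surplus = 1440

Equilibrium: 265 - 5p = -54 + 6p gives p* = 29, q* = 120.
Demand choke price (qd = 0): p = 53.
CS = ½(53 − 29)(120) = 1440.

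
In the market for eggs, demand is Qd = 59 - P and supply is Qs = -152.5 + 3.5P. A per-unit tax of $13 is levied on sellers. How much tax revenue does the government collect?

Pre-tax equilibrium: P* = 47, Q* = 12.
Tax on sellers shifts supply to Qs = -152.5 + 3.5(P − 13) = -198 + 3.5P.
59 - P = -198 + 3.5P gives buyer price Pb = 514/9; sellers receive Ps = 514/9 − 13 = 397/9.
New quantity: Q = 59 − 1(514/9) = 17/9.
Revenue = 13 × 17/9 = 221/9.

Tax revenue = 221/9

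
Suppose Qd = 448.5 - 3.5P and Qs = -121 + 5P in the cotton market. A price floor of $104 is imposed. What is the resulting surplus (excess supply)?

Surplus = 314.5

Equilibrium price would be P* = 67, so the floor at 104 binds.
At P = 104: Qd = 84.5, Qs = 399.
Surplus = 399 − 84.5 = 314.5.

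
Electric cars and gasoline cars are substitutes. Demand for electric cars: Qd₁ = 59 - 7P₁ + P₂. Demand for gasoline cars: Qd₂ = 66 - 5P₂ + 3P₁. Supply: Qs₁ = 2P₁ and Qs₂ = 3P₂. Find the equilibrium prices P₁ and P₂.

P₁ = 538/69, P₂ = 257/23

Market 1: 59 - 7P₁ + P₂ = 2P₁ → 9P₁ - P₂ = 59.
Market 2: 8P₂ - 3P₁ = 66.
Eliminating P₂: 8×(1) + 1×(2) gives 69P₁ = 538, so P₁ = 538/69.
Back-substitute into (2): P₂ = (66 + 3×538/69) / 8 = 257/23.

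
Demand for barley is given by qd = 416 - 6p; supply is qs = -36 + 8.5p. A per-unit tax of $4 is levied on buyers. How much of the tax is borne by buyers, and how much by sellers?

Buyers bear 68/29, sellers bear 48/29

Pre-tax equilibrium: p* = 904/29, q* = 6640/29.
Tax on buyers shifts demand to qd = 416 − 6(p + 4) = 392 - 6p.
392 - 6p = -36 + 8.5p gives seller price ps = 856/29; buyers pay pb = 856/29 + 4 = 972/29.
New quantity: q = 416 − 6(972/29) = 6232/29.
Buyer burden = 972/29 − 904/29 = 68/29; seller burden = 904/29 − 856/29 = 48/29.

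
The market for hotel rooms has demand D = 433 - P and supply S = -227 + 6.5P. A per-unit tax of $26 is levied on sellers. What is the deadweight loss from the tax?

Pre-tax equilibrium: P* = 88, Q* = 345.
Tax on sellers shifts supply to S = -227 + 6.5(P − 26) = -396 + 6.5P.
433 - P = -396 + 6.5P gives buyer price Pb = 1658/15; sellers receive Ps = 1658/15 − 26 = 1268/15.
New quantity: Q = 433 − 1(1658/15) = 4837/15.
DWL = ½ × 26 × (345 − 4837/15) = 4394/15.

Deadweight loss = 4394/15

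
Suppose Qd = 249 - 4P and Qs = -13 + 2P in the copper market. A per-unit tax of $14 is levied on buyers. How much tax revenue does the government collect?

Pre-tax equilibrium: P* = 131/3, Q* = 223/3.
Tax on buyers shifts demand to Qd = 249 − 4(P + 14) = 193 - 4P.
193 - 4P = -13 + 2P gives seller price Ps = 103/3; buyers pay Pb = 103/3 + 14 = 145/3.
New quantity: Q = 249 − 4(145/3) = 167/3.
Revenue = 14 × 167/3 = 2338/3.

Tax revenue = 2338/3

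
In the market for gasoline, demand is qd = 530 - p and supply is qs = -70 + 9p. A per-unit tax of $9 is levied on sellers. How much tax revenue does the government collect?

Pre-tax equilibrium: p* = 60, q* = 470.
Tax on sellers shifts supply to qs = -70 + 9(p − 9) = -151 + 9p.
530 - p = -151 + 9p gives buyer price pb = 68.1; sellers receive ps = 68.1 − 9 = 59.1.
New quantity: q = 530 − 1(68.1) = 461.9.
Revenue = 9 × 461.9 = 4157.1.

Tax revenue = 4157.1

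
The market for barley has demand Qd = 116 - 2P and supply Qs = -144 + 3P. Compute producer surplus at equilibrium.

Equilibrium: 116 - 2P = -144 + 3P gives P* = 52, Q* = 12.
Supply starts at P = 48 (where Qs = 0).
PS = ½(52 − 48)(12) = 24.

Producer surplus = 24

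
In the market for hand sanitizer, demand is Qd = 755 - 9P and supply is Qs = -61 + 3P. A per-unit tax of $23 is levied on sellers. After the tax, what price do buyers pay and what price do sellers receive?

Pre-tax equilibrium: P* = 68, Q* = 143.
Tax on sellers shifts supply to Qs = -61 + 3(P − 23) = -130 + 3P.
755 - 9P = -130 + 3P gives buyer price Pb = 73.75; sellers receive Ps = 73.75 − 23 = 50.75.
New quantity: Q = 755 − 9(73.75) = 91.25.

Buyers pay $73.75, sellers receive $50.75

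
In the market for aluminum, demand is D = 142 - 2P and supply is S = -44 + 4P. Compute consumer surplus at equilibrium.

Consumer surplus = 1600

Equilibrium: 142 - 2P = -44 + 4P gives P* = 31, Q* = 80.
Demand choke price (D = 0): P = 71.
CS = ½(71 − 31)(80) = 1600.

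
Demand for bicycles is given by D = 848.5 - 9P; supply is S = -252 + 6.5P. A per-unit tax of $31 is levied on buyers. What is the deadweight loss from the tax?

Pre-tax equilibrium: P* = 71, Q* = 209.5.
Tax on buyers shifts demand to D = 848.5 − 9(P + 31) = 569.5 - 9P.
569.5 - 9P = -252 + 6.5P gives seller price Ps = 53; buyers pay Pb = 53 + 31 = 84.
New quantity: Q = 848.5 − 9(84) = 92.5.
DWL = ½ × 31 × (209.5 − 92.5) = 1813.5.

Deadweight loss = 1813.5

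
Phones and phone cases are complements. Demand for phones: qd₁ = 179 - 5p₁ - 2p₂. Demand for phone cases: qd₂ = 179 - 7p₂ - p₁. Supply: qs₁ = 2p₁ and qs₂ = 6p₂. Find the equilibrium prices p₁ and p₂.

p₁ = 1969/89, p₂ = 1074/89

Market 1: 179 - 5p₁ - 2p₂ = 2p₁ → 7p₁ + 2p₂ = 179.
Market 2: 13p₂ + p₁ = 179.
Eliminating p₂: 13×(1) − 2×(2) gives 89p₁ = 1969, so p₁ = 1969/89.
Back-substitute into (2): p₂ = (179 − 1×1969/89) / 13 = 1074/89.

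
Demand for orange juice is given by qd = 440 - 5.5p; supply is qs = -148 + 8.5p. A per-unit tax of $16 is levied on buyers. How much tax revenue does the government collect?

Pre-tax equilibrium: p* = 42, q* = 209.
Tax on buyers shifts demand to qd = 440 − 5.5(p + 16) = 352 - 5.5p.
352 - 5.5p = -148 + 8.5p gives seller price ps = 250/7; buyers pay pb = 250/7 + 16 = 362/7.
New quantity: q = 440 − 5.5(362/7) = 1089/7.
Revenue = 16 × 1089/7 = 17424/7.

Tax revenue = 17424/7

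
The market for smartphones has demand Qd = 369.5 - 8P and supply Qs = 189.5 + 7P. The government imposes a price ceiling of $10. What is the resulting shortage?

Equilibrium price would be P* = 12, so the ceiling at 10 binds.
At P = 10: Qd = 369.5 − 8(10) = 289.5, Qs = 189.5 + 7(10) = 259.5.
Shortage = 289.5 − 259.5 = 30.

Shortage = 30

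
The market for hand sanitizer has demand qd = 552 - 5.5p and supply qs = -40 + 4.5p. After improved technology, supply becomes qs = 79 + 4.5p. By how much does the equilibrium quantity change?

Δq = 65.45

Original equilibrium: p* = 59.2, q* = 226.4.
New equilibrium: 552 - 5.5p = 79 + 4.5p, so 473 = 10p and p' = 47.3; q' = 552 − 5.5(47.3) = 291.85.
Change in quantity: 291.85 − 226.4 = 65.45.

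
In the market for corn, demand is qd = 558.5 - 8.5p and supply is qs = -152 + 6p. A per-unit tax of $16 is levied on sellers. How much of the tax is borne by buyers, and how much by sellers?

Pre-tax equilibrium: p* = 49, q* = 142.
Tax on sellers shifts supply to qs = -152 + 6(p − 16) = -248 + 6p.
558.5 - 8.5p = -248 + 6p gives buyer price pb = 1613/29; sellers receive ps = 1613/29 − 16 = 1149/29.
New quantity: q = 558.5 − 8.5(1613/29) = 2486/29.
Buyer burden = 1613/29 − 49 = 192/29; seller burden = 49 − 1149/29 = 272/29.

Buyers bear 192/29, sellers bear 272/29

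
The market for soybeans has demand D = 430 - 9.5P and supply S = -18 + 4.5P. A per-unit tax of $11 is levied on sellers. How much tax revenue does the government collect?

Tax revenue = 56925/56

Pre-tax equilibrium: P* = 32, Q* = 126.
Tax on sellers shifts supply to S = -18 + 4.5(P − 11) = -67.5 + 4.5P.
430 - 9.5P = -67.5 + 4.5P gives buyer price Pb = 995/28; sellers receive Ps = 995/28 − 11 = 687/28.
New quantity: Q = 430 − 9.5(995/28) = 5175/56.
Revenue = 11 × 5175/56 = 56925/56.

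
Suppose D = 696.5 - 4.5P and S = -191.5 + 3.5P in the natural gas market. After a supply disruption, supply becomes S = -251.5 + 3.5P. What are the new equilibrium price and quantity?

Original equilibrium: P* = 111, Q* = 197.
New equilibrium: 696.5 - 4.5P = -251.5 + 3.5P, so 948 = 8P and P' = 118.5; Q' = 696.5 − 4.5(118.5) = 163.25.

P' = 118.5, Q' = 163.25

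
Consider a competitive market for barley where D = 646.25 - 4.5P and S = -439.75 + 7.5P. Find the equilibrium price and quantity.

Set D = S: 646.25 - 4.5P = -439.75 + 7.5P.
1086 = 12P, so P* = 90.5.
Q* = 646.25 − 4.5(90.5) = 239.

P* = 90.5, Q* = 239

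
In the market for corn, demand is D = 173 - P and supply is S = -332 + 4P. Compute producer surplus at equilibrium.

Producer surplus = 648

Equilibrium: 173 - P = -332 + 4P gives P* = 101, Q* = 72.
Supply starts at P = 83 (where S = 0).
PS = ½(101 − 83)(72) = 648.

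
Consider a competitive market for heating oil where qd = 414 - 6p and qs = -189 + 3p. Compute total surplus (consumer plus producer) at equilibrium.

Equilibrium: 414 - 6p = -189 + 3p gives p* = 67, q* = 12.
Demand choke price: p = 69; supply starts at p = 63.
CS = ½(69 − 67)(12) = 12; PS = ½(67 − 63)(12) = 24.

Total surplus = 36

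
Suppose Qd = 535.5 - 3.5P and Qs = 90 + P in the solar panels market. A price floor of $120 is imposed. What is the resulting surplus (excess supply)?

Surplus = 94.5

Equilibrium price would be P* = 99, so the floor at 120 binds.
At P = 120: Qd = 115.5, Qs = 210.
Surplus = 210 − 115.5 = 94.5.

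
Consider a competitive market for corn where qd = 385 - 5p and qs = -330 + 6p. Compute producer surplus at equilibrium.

Equilibrium: 385 - 5p = -330 + 6p gives p* = 65, q* = 60.
Supply starts at p = 55 (where qs = 0).
PS = ½(65 − 55)(60) = 300.

Producer surplus = 300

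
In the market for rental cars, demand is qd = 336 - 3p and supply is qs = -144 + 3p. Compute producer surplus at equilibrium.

Equilibrium: 336 - 3p = -144 + 3p gives p* = 80, q* = 96.
Supply starts at p = 48 (where qs = 0).
PS = ½(80 − 48)(96) = 1536.

Producer surplus = 1536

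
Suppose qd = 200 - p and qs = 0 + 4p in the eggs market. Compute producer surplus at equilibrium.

Producer surplus = 3200

Equilibrium: 200 - p = 0 + 4p gives p* = 40, q* = 160.
Supply starts at p = 0 (where qs = 0).
PS = ½(40 − 0)(160) = 3200.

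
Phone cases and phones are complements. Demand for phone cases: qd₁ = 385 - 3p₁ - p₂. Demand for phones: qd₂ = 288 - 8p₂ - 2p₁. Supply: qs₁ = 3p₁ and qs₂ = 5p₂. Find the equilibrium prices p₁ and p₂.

p₁ = 4717/76, p₂ = 479/38

Market 1: 385 - 3p₁ - p₂ = 3p₁ → 6p₁ + p₂ = 385.
Market 2: 13p₂ + 2p₁ = 288.
Eliminating p₂: 13×(1) − 1×(2) gives 76p₁ = 4717, so p₁ = 4717/76.
Back-substitute into (2): p₂ = (288 − 2×4717/76) / 13 = 479/38.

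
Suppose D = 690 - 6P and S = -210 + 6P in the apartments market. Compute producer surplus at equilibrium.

Equilibrium: 690 - 6P = -210 + 6P gives P* = 75, Q* = 240.
Supply starts at P = 35 (where S = 0).
PS = ½(75 − 35)(240) = 4800.

Producer surplus = 4800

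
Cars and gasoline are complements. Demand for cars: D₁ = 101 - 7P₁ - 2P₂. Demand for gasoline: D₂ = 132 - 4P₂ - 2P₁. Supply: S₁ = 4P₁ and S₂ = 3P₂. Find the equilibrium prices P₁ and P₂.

Market 1: 101 - 7P₁ - 2P₂ = 4P₁ → 11P₁ + 2P₂ = 101.
Market 2: 7P₂ + 2P₁ = 132.
Eliminating P₂: 7×(1) − 2×(2) gives 73P₁ = 443, so P₁ = 443/73.
Back-substitute into (2): P₂ = (132 − 2×443/73) / 7 = 1250/73.

P₁ = 443/73, P₂ = 1250/73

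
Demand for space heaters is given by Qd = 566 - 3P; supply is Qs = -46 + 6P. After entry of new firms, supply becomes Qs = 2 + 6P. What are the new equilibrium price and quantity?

P' = 188/3, Q' = 378

Original equilibrium: P* = 68, Q* = 362.
New equilibrium: 566 - 3P = 2 + 6P, so 564 = 9P and P' = 188/3; Q' = 566 − 3(188/3) = 378.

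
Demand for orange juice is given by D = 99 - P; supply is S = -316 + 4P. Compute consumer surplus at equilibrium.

Consumer surplus = 128

Equilibrium: 99 - P = -316 + 4P gives P* = 83, Q* = 16.
Demand choke price (D = 0): P = 99.
CS = ½(99 − 83)(16) = 128.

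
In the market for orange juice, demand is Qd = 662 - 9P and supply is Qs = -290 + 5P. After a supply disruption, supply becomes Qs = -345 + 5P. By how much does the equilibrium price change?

Original equilibrium: P* = 68, Q* = 50.
New equilibrium: 662 - 9P = -345 + 5P, so 1007 = 14P and P' = 1007/14; Q' = 662 − 9(1007/14) = 205/14.
Change in price: 1007/14 − 68 = 55/14.

ΔP = 55/14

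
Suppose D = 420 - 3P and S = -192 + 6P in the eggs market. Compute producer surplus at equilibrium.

Equilibrium: 420 - 3P = -192 + 6P gives P* = 68, Q* = 216.
Supply starts at P = 32 (where S = 0).
PS = ½(68 − 32)(216) = 3888.

Producer surplus = 3888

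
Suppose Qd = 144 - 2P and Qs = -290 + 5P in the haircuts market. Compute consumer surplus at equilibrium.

Equilibrium: 144 - 2P = -290 + 5P gives P* = 62, Q* = 20.
Demand choke price (Qd = 0): P = 72.
CS = ½(72 − 62)(20) = 100.

Consumer surplus = 100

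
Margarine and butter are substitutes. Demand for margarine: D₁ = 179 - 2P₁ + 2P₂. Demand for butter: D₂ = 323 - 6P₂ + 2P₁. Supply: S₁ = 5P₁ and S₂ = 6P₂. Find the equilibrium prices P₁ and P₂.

Market 1: 179 - 2P₁ + 2P₂ = 5P₁ → 7P₁ - 2P₂ = 179.
Market 2: 12P₂ - 2P₁ = 323.
Eliminating P₂: 12×(1) + 2×(2) gives 80P₁ = 2794, so P₁ = 34.925.
Back-substitute into (2): P₂ = (323 + 2×34.925) / 12 = 32.7375.

P₁ = 34.925, P₂ = 32.7375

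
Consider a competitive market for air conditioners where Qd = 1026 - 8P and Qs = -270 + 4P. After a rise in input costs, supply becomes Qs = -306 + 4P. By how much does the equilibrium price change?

ΔP = 3

Original equilibrium: P* = 108, Q* = 162.
New equilibrium: 1026 - 8P = -306 + 4P, so 1332 = 12P and P' = 111; Q' = 1026 − 8(111) = 138.
Change in price: 111 − 108 = 3.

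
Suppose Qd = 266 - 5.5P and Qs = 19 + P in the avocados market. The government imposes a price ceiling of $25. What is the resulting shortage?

Shortage = 84.5

Equilibrium price would be P* = 38, so the ceiling at 25 binds.
At P = 25: Qd = 266 − 5.5(25) = 128.5, Qs = 19 + 1(25) = 44.
Shortage = 128.5 − 44 = 84.5.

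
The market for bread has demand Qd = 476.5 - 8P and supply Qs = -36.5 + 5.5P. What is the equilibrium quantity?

Q* = 172.5

Set Qd = Qs: 476.5 - 8P = -36.5 + 5.5P.
513 = 13.5P, so P* = 38.
Q* = 476.5 − 8(38) = 172.5.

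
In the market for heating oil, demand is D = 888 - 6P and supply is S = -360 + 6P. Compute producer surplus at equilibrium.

Producer surplus = 5808

Equilibrium: 888 - 6P = -360 + 6P gives P* = 104, Q* = 264.
Supply starts at P = 60 (where S = 0).
PS = ½(104 − 60)(264) = 5808.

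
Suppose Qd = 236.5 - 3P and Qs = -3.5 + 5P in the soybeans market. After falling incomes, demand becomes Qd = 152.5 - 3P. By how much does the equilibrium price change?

Original equilibrium: P* = 30, Q* = 146.5.
New equilibrium: 152.5 - 3P = -3.5 + 5P, so 156 = 8P and P' = 19.5; Q' = 152.5 − 3(19.5) = 94.
Change in price: 19.5 − 30 = -10.5.

ΔP = -10.5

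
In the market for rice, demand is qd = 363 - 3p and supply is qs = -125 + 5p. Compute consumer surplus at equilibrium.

Equilibrium: 363 - 3p = -125 + 5p gives p* = 61, q* = 180.
Demand choke price (qd = 0): p = 121.
CS = ½(121 − 61)(180) = 5400.

Consumer surplus = 5400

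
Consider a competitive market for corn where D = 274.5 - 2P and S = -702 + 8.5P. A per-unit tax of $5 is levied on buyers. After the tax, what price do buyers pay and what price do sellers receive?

Buyers pay 2038/21, sellers receive 1933/21

Pre-tax equilibrium: P* = 93, Q* = 88.5.
Tax on buyers shifts demand to D = 274.5 − 2(P + 5) = 264.5 - 2P.
264.5 - 2P = -702 + 8.5P gives seller price Ps = 1933/21; buyers pay Pb = 1933/21 + 5 = 2038/21.
New quantity: Q = 274.5 − 2(2038/21) = 3377/42.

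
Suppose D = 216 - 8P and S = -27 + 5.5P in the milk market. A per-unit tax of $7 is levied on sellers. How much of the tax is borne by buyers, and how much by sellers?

Pre-tax equilibrium: P* = 18, Q* = 72.
Tax on sellers shifts supply to S = -27 + 5.5(P − 7) = -65.5 + 5.5P.
216 - 8P = -65.5 + 5.5P gives buyer price Pb = 563/27; sellers receive Ps = 563/27 − 7 = 374/27.
New quantity: Q = 216 − 8(563/27) = 1328/27.
Buyer burden = 563/27 − 18 = 77/27; seller burden = 18 − 374/27 = 112/27.

Buyers bear 77/27, sellers bear 112/27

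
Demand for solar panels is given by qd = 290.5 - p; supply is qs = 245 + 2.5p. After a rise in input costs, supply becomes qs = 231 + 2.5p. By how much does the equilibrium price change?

Δp = 4

Original equilibrium: p* = 13, q* = 277.5.
New equilibrium: 290.5 - p = 231 + 2.5p, so 59.5 = 3.5p and p' = 17; q' = 290.5 − 1(17) = 273.5.
Change in price: 17 − 13 = 4.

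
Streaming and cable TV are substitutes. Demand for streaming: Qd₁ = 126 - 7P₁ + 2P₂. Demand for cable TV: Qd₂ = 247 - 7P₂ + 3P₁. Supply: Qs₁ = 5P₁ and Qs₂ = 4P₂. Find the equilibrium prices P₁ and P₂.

Market 1: 126 - 7P₁ + 2P₂ = 5P₁ → 12P₁ - 2P₂ = 126.
Market 2: 11P₂ - 3P₁ = 247.
Eliminating P₂: 11×(1) + 2×(2) gives 126P₁ = 1880, so P₁ = 940/63.
Back-substitute into (2): P₂ = (247 + 3×940/63) / 11 = 557/21.

P₁ = 940/63, P₂ = 557/21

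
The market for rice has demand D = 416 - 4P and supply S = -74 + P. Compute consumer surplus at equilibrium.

Consumer surplus = 72

Equilibrium: 416 - 4P = -74 + P gives P* = 98, Q* = 24.
Demand choke price (D = 0): P = 104.
CS = ½(104 − 98)(24) = 72.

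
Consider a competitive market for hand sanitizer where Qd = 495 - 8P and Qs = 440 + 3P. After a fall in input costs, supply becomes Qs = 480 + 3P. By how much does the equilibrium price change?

Original equilibrium: P* = 5, Q* = 455.
New equilibrium: 495 - 8P = 480 + 3P, so 15 = 11P and P' = 15/11; Q' = 495 − 8(15/11) = 5325/11.
Change in price: 15/11 − 5 = -40/11.

ΔP = -40/11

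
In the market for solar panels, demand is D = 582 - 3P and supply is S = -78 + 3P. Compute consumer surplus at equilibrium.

Consumer surplus = 10584

Equilibrium: 582 - 3P = -78 + 3P gives P* = 110, Q* = 252.
Demand choke price (D = 0): P = 194.
CS = ½(194 − 110)(252) = 10584.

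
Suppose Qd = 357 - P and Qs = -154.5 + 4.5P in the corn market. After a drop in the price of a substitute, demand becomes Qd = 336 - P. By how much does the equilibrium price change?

Original equilibrium: P* = 93, Q* = 264.
New equilibrium: 336 - P = -154.5 + 4.5P, so 490.5 = 5.5P and P' = 981/11; Q' = 336 − 1(981/11) = 2715/11.
Change in price: 981/11 − 93 = -42/11.

ΔP = -42/11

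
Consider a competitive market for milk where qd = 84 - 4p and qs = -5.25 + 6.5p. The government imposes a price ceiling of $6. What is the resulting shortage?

Equilibrium price would be p* = 8.5, so the ceiling at 6 binds.
At p = 6: qd = 84 − 4(6) = 60, qs = -5.25 + 6.5(6) = 33.75.
Shortage = 60 − 33.75 = 26.25.

Shortage = 26.25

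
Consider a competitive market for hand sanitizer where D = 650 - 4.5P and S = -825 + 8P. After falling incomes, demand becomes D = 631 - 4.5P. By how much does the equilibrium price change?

Original equilibrium: P* = 118, Q* = 119.
New equilibrium: 631 - 4.5P = -825 + 8P, so 1456 = 12.5P and P' = 116.48; Q' = 631 − 4.5(116.48) = 106.84.
Change in price: 116.48 − 118 = -1.52.

ΔP = -1.52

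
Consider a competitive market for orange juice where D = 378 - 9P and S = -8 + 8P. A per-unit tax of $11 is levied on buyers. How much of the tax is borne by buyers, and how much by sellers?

Buyers bear 88/17, sellers bear 99/17

Pre-tax equilibrium: P* = 386/17, Q* = 2952/17.
Tax on buyers shifts demand to D = 378 − 9(P + 11) = 279 - 9P.
279 - 9P = -8 + 8P gives seller price Ps = 287/17; buyers pay Pb = 287/17 + 11 = 474/17.
New quantity: Q = 378 − 9(474/17) = 2160/17.
Buyer burden = 474/17 − 386/17 = 88/17; seller burden = 386/17 − 287/17 = 99/17.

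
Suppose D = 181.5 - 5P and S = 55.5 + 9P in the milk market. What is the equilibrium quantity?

Set D = S: 181.5 - 5P = 55.5 + 9P.
126 = 14P, so P* = 9.
Q* = 181.5 − 5(9) = 136.5.

Q* = 136.5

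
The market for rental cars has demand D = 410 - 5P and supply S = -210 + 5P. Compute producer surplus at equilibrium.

Equilibrium: 410 - 5P = -210 + 5P gives P* = 62, Q* = 100.
Supply starts at P = 42 (where S = 0).
PS = ½(62 − 42)(100) = 1000.

Producer surplus = 1000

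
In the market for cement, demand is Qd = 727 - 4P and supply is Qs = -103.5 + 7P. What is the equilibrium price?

Set Qd = Qs: 727 - 4P = -103.5 + 7P.
830.5 = 11P, so P* = 75.5.
Q* = 727 − 4(75.5) = 425.

P* = 75.5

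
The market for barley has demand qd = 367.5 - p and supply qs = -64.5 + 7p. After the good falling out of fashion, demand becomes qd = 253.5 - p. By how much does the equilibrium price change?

Original equilibrium: p* = 54, q* = 313.5.
New equilibrium: 253.5 - p = -64.5 + 7p, so 318 = 8p and p' = 39.75; q' = 253.5 − 1(39.75) = 213.75.
Change in price: 39.75 − 54 = -14.25.

Δp = -14.25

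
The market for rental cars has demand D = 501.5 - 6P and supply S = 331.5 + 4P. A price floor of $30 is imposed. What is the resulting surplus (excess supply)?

Surplus = 130

Equilibrium price would be P* = 17, so the floor at 30 binds.
At P = 30: D = 321.5, S = 451.5.
Surplus = 451.5 − 321.5 = 130.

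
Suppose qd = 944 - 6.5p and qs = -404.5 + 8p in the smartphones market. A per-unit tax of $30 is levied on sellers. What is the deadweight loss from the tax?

Pre-tax equilibrium: p* = 93, q* = 339.5.
Tax on sellers shifts supply to qs = -404.5 + 8(p − 30) = -644.5 + 8p.
944 - 6.5p = -644.5 + 8p gives buyer price pb = 3177/29; sellers receive ps = 3177/29 − 30 = 2307/29.
New quantity: q = 944 − 6.5(3177/29) = 13451/58.
DWL = ½ × 30 × (339.5 − 13451/58) = 46800/29.

Deadweight loss = 46800/29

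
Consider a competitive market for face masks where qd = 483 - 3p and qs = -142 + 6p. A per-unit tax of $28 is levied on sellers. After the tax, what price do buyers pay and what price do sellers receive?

Buyers pay 793/9, sellers receive 541/9

Pre-tax equilibrium: p* = 625/9, q* = 824/3.
Tax on sellers shifts supply to qs = -142 + 6(p − 28) = -310 + 6p.
483 - 3p = -310 + 6p gives buyer price pb = 793/9; sellers receive ps = 793/9 − 28 = 541/9.
New quantity: q = 483 − 3(793/9) = 656/3.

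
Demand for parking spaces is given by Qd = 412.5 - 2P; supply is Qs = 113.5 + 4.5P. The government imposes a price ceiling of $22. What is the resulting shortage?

Shortage = 156

Equilibrium price would be P* = 46, so the ceiling at 22 binds.
At P = 22: Qd = 412.5 − 2(22) = 368.5, Qs = 113.5 + 4.5(22) = 212.5.
Shortage = 368.5 − 212.5 = 156.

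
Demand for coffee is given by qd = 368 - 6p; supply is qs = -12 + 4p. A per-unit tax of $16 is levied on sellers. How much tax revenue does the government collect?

Tax revenue = 1625.6

Pre-tax equilibrium: p* = 38, q* = 140.
Tax on sellers shifts supply to qs = -12 + 4(p − 16) = -76 + 4p.
368 - 6p = -76 + 4p gives buyer price pb = 44.4; sellers receive ps = 44.4 − 16 = 28.4.
New quantity: q = 368 − 6(44.4) = 101.6.
Revenue = 16 × 101.6 = 1625.6.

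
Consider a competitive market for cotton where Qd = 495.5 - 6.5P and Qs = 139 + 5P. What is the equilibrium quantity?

Q* = 294

Set Qd = Qs: 495.5 - 6.5P = 139 + 5P.
356.5 = 11.5P, so P* = 31.
Q* = 495.5 − 6.5(31) = 294.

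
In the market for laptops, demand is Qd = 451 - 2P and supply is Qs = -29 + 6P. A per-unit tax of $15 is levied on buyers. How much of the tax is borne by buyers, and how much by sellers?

Buyers bear $11.25, sellers bear $3.75

Pre-tax equilibrium: P* = 60, Q* = 331.
Tax on buyers shifts demand to Qd = 451 − 2(P + 15) = 421 - 2P.
421 - 2P = -29 + 6P gives seller price Ps = 56.25; buyers pay Pb = 56.25 + 15 = 71.25.
New quantity: Q = 451 − 2(71.25) = 308.5.
Buyer burden = 71.25 − 60 = 11.25; seller burden = 60 − 56.25 = 3.75.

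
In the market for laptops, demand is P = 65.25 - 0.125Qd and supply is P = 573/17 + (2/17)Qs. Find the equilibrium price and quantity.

P* = 49, Q* = 130

Set the two price expressions equal: 65.25 - 0.125Q = 573/17 + (2/17)Q.
2145/68 = (33/136)Q, so Q* = 130.
P* = 65.25 − (0.125)(130) = 49.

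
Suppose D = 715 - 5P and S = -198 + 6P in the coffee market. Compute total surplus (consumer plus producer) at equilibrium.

Equilibrium: 715 - 5P = -198 + 6P gives P* = 83, Q* = 300.
Demand choke price: P = 143; supply starts at P = 33.
CS = ½(143 − 83)(300) = 9000; PS = ½(83 − 33)(300) = 7500.

Total surplus = 16500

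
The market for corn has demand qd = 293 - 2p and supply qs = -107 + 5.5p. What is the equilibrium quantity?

Set qd = qs: 293 - 2p = -107 + 5.5p.
400 = 7.5p, so p* = 160/3.
q* = 293 − 2(160/3) = 559/3.

q* = 559/3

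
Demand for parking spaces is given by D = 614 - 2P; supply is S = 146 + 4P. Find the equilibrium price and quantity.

P* = 78, Q* = 458

Set D = S: 614 - 2P = 146 + 4P.
468 = 6P, so P* = 78.
Q* = 614 − 2(78) = 458.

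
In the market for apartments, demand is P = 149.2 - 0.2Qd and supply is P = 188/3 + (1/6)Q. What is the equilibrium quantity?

Q* = 236

Set the two price expressions equal: 149.2 - 0.2Q = 188/3 + (1/6)Q.
1298/15 = (11/30)Q, so Q* = 236.
P* = 149.2 − (0.2)(236) = 102.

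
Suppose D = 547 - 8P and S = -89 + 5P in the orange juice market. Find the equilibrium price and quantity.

Set D = S: 547 - 8P = -89 + 5P.
636 = 13P, so P* = 636/13.
Q* = 547 − 8(636/13) = 2023/13.

P* = 636/13, Q* = 2023/13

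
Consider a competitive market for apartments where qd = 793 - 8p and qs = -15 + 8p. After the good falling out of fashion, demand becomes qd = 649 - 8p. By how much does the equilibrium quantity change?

Original equilibrium: p* = 50.5, q* = 389.
New equilibrium: 649 - 8p = -15 + 8p, so 664 = 16p and p' = 41.5; q' = 649 − 8(41.5) = 317.
Change in quantity: 317 − 389 = -72.

Δq = -72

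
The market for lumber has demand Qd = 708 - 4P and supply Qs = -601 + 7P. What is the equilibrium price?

P* = 119

Set Qd = Qs: 708 - 4P = -601 + 7P.
1309 = 11P, so P* = 119.
Q* = 708 − 4(119) = 232.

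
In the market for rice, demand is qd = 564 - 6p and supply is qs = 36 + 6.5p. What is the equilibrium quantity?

Set qd = qs: 564 - 6p = 36 + 6.5p.
528 = 12.5p, so p* = 42.24.
q* = 564 − 6(42.24) = 310.56.

q* = 310.56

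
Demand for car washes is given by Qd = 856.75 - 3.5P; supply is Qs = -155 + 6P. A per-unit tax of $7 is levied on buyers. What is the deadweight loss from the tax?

Pre-tax equilibrium: P* = 106.5, Q* = 484.
Tax on buyers shifts demand to Qd = 856.75 − 3.5(P + 7) = 832.25 - 3.5P.
832.25 - 3.5P = -155 + 6P gives seller price Ps = 3949/38; buyers pay Pb = 3949/38 + 7 = 4215/38.
New quantity: Q = 856.75 − 3.5(4215/38) = 8902/19.
DWL = ½ × 7 × (484 − 8902/19) = 1029/19.

Deadweight loss = 1029/19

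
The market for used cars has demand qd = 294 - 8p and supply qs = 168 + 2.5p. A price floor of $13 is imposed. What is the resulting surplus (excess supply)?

Surplus = 10.5

Equilibrium price would be p* = 12, so the floor at 13 binds.
At p = 13: qd = 190, qs = 200.5.
Surplus = 200.5 − 190 = 10.5.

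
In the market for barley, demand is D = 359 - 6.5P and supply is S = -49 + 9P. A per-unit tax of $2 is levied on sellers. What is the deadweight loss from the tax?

Pre-tax equilibrium: P* = 816/31, Q* = 5825/31.
Tax on sellers shifts supply to S = -49 + 9(P − 2) = -67 + 9P.
359 - 6.5P = -67 + 9P gives buyer price Pb = 852/31; sellers receive Ps = 852/31 − 2 = 790/31.
New quantity: Q = 359 − 6.5(852/31) = 5591/31.
DWL = ½ × 2 × (5825/31 − 5591/31) = 234/31.

Deadweight loss = 234/31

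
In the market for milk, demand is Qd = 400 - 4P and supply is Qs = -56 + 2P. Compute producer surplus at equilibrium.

Equilibrium: 400 - 4P = -56 + 2P gives P* = 76, Q* = 96.
Supply starts at P = 28 (where Qs = 0).
PS = ½(76 − 28)(96) = 2304.

Producer surplus = 2304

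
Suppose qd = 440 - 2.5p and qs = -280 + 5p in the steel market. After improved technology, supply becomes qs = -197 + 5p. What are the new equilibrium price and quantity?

Original equilibrium: p* = 96, q* = 200.
New equilibrium: 440 - 2.5p = -197 + 5p, so 637 = 7.5p and p' = 1274/15; q' = 440 − 2.5(1274/15) = 683/3.

p' = 1274/15, q' = 683/3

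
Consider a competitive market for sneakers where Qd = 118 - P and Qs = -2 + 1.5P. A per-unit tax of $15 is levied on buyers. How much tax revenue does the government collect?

Tax revenue = 915

Pre-tax equilibrium: P* = 48, Q* = 70.
Tax on buyers shifts demand to Qd = 118 − 1(P + 15) = 103 - P.
103 - P = -2 + 1.5P gives seller price Ps = 42; buyers pay Pb = 42 + 15 = 57.
New quantity: Q = 118 − 1(57) = 61.
Revenue = 15 × 61 = 915.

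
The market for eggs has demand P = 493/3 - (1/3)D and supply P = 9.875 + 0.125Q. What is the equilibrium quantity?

Set the two price expressions equal: 493/3 - (1/3)Q = 9.875 + 0.125Q.
3707/24 = (11/24)Q, so Q* = 337.
P* = 493/3 − (1/3)(337) = 52.

Q* = 337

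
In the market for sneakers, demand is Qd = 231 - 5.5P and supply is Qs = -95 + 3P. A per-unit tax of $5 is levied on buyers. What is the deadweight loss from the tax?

Pre-tax equilibrium: P* = 652/17, Q* = 341/17.
Tax on buyers shifts demand to Qd = 231 − 5.5(P + 5) = 203.5 - 5.5P.
203.5 - 5.5P = -95 + 3P gives seller price Ps = 597/17; buyers pay Pb = 597/17 + 5 = 682/17.
New quantity: Q = 231 − 5.5(682/17) = 176/17.
DWL = ½ × 5 × (341/17 − 176/17) = 825/34.

Deadweight loss = 825/34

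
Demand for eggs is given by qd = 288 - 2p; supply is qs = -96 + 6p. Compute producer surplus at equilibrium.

Equilibrium: 288 - 2p = -96 + 6p gives p* = 48, q* = 192.
Supply starts at p = 16 (where qs = 0).
PS = ½(48 − 16)(192) = 3072.

Producer surplus = 3072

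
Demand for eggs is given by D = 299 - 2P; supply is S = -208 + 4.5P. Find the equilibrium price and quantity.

Set D = S: 299 - 2P = -208 + 4.5P.
507 = 6.5P, so P* = 78.
Q* = 299 − 2(78) = 143.

P* = 78, Q* = 143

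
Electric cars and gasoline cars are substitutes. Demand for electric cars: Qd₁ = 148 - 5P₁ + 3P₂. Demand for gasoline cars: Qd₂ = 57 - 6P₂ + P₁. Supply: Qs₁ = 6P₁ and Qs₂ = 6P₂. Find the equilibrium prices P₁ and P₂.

P₁ = 649/43, P₂ = 775/129

Market 1: 148 - 5P₁ + 3P₂ = 6P₁ → 11P₁ - 3P₂ = 148.
Market 2: 12P₂ - P₁ = 57.
Eliminating P₂: 12×(1) + 3×(2) gives 129P₁ = 1947, so P₁ = 649/43.
Back-substitute into (2): P₂ = (57 + 1×649/43) / 12 = 775/129.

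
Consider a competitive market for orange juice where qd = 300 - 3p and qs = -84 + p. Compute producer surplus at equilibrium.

Equilibrium: 300 - 3p = -84 + p gives p* = 96, q* = 12.
Supply starts at p = 84 (where qs = 0).
PS = ½(96 − 84)(12) = 72.

Producer surplus = 72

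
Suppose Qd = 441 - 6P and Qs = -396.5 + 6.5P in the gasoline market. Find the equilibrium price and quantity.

Set Qd = Qs: 441 - 6P = -396.5 + 6.5P.
837.5 = 12.5P, so P* = 67.
Q* = 441 − 6(67) = 39.

P* = 67, Q* = 39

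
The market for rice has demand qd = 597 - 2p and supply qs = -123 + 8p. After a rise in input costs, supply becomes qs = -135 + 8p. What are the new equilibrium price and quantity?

p' = 73.2, q' = 450.6

Original equilibrium: p* = 72, q* = 453.
New equilibrium: 597 - 2p = -135 + 8p, so 732 = 10p and p' = 73.2; q' = 597 − 2(73.2) = 450.6.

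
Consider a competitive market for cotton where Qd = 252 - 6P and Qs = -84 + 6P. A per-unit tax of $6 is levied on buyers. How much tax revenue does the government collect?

Pre-tax equilibrium: P* = 28, Q* = 84.
Tax on buyers shifts demand to Qd = 252 − 6(P + 6) = 216 - 6P.
216 - 6P = -84 + 6P gives seller price Ps = 25; buyers pay Pb = 25 + 6 = 31.
New quantity: Q = 252 − 6(31) = 66.
Revenue = 6 × 66 = 396.

Tax revenue = 396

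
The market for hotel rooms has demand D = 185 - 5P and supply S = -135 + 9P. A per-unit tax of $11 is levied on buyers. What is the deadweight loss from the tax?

Deadweight loss = 5445/28

Pre-tax equilibrium: P* = 160/7, Q* = 495/7.
Tax on buyers shifts demand to D = 185 − 5(P + 11) = 130 - 5P.
130 - 5P = -135 + 9P gives seller price Ps = 265/14; buyers pay Pb = 265/14 + 11 = 419/14.
New quantity: Q = 185 − 5(419/14) = 495/14.
DWL = ½ × 11 × (495/7 − 495/14) = 5445/28.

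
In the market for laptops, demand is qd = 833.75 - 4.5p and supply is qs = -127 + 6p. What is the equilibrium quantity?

q* = 422

Set qd = qs: 833.75 - 4.5p = -127 + 6p.
960.75 = 10.5p, so p* = 91.5.
q* = 833.75 − 4.5(91.5) = 422.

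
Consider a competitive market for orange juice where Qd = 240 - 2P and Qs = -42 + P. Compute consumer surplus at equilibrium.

Consumer surplus = 676

Equilibrium: 240 - 2P = -42 + P gives P* = 94, Q* = 52.
Demand choke price (Qd = 0): P = 120.
CS = ½(120 − 94)(52) = 676.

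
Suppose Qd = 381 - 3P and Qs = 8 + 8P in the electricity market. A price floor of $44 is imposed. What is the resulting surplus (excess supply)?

Surplus = 111

Equilibrium price would be P* = 373/11, so the floor at 44 binds.
At P = 44: Qd = 249, Qs = 360.
Surplus = 360 − 249 = 111.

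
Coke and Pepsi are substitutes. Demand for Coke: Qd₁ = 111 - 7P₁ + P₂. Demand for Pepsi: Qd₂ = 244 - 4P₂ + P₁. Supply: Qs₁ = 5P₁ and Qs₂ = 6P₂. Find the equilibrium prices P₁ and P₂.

Market 1: 111 - 7P₁ + P₂ = 5P₁ → 12P₁ - P₂ = 111.
Market 2: 10P₂ - P₁ = 244.
Eliminating P₂: 10×(1) + 1×(2) gives 119P₁ = 1354, so P₁ = 1354/119.
Back-substitute into (2): P₂ = (244 + 1×1354/119) / 10 = 3039/119.

P₁ = 1354/119, P₂ = 3039/119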